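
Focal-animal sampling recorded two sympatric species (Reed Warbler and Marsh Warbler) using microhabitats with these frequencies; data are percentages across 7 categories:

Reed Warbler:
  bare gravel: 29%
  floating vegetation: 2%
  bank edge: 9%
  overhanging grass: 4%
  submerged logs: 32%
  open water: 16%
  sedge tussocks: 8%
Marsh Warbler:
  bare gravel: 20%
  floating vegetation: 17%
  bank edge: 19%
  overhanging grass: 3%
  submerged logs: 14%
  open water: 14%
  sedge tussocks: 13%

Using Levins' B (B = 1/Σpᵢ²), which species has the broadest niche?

Convert percentages to proportions (divide by 100).
Σp_Reedᵢ² = 0.29² + 0.02² + 0.09² + 0.04² + 0.32² + 0.16² + 0.08² = 0.0841 + 0.0004 + 0.0081 + 0.0016 + 0.1024 + 0.0256 + 0.0064 = 0.2286
B_Reed = 1 / 0.2286 = 4.3745
Σp_Marsᵢ² = 0.20² + 0.17² + 0.19² + 0.03² + 0.14² + 0.14² + 0.13² = 0.0400 + 0.0289 + 0.0361 + 0.0009 + 0.0196 + 0.0196 + 0.0169 = 0.1620
B_Mars = 1 / 0.1620 = 6.1728
Highest B → broadest niche (most generalist): Marsh Warbler (B = 6.17).

Marsh Warbler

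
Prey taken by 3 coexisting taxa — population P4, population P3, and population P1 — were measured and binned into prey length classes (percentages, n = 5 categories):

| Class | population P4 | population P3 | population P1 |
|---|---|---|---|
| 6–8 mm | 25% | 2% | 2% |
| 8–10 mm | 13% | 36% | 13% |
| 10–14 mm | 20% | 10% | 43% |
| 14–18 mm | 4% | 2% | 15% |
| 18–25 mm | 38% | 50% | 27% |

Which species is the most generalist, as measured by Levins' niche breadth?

Convert percentages to proportions (divide by 100).
Σp_P4ᵢ² = 0.25² + 0.13² + 0.20² + 0.04² + 0.38² = 0.0625 + 0.0169 + 0.0400 + 0.0016 + 0.1444 = 0.2654
B_P4 = 1 / 0.2654 = 3.7679
Σp_P3ᵢ² = 0.02² + 0.36² + 0.10² + 0.02² + 0.50² = 0.0004 + 0.1296 + 0.0100 + 0.0004 + 0.2500 = 0.3904
B_P3 = 1 / 0.3904 = 2.5615
Σp_P1ᵢ² = 0.02² + 0.13² + 0.43² + 0.15² + 0.27² = 0.0004 + 0.0169 + 0.1849 + 0.0225 + 0.0729 = 0.2976
B_P1 = 1 / 0.2976 = 3.3602
Highest B → broadest niche (most generalist): population P4 (B = 3.77).

population P4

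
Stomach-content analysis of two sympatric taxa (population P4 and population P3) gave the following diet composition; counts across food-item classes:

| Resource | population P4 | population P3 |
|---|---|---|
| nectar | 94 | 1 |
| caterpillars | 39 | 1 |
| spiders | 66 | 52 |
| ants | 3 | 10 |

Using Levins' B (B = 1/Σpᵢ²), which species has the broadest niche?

Proportions for population P4 (n=202): 94/202=0.4653, 39/202=0.1931, 66/202=0.3267, 3/202=0.0149
Proportions for population P3 (n=64): 1/64=0.0156, 1/64=0.0156, 52/64=0.8125, 10/64=0.1563
Σp_P4ᵢ² = 0.4653² + 0.1931² + 0.3267² + 0.0149² = 0.216504 + 0.037288 + 0.106733 + 0.000222 = 0.360747
B_P4 = 1 / 0.360747 = 2.7720
Σp_P3ᵢ² = 0.0156² + 0.0156² + 0.8125² + 0.1563² = 0.000243 + 0.000243 + 0.660156 + 0.024430 = 0.685072
B_P3 = 1 / 0.685072 = 1.4597
Highest B → broadest niche (most generalist): population P4 (B = 2.77).

population P4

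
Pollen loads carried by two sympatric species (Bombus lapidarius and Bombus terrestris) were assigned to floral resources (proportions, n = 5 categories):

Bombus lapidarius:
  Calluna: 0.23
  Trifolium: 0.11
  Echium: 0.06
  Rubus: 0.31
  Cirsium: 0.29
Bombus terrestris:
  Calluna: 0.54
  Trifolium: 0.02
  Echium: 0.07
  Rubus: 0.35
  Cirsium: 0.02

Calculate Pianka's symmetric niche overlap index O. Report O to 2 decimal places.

0.76

Σ p₁ᵢp₂ᵢ = 0.1242 + 0.0022 + 0.0042 + 0.1085 + 0.0058 = 0.2449
Σp_1ᵢ² = 0.23² + 0.11² + 0.06² + 0.31² + 0.29² = 0.0529 + 0.0121 + 0.0036 + 0.0961 + 0.0841 = 0.2488
Σp_2ᵢ² = 0.54² + 0.02² + 0.07² + 0.35² + 0.02² = 0.2916 + 0.0004 + 0.0049 + 0.1225 + 0.0004 = 0.4198
O = 0.2449 / √(0.2488 × 0.4198) = 0.2449 / 0.32318 = 0.7578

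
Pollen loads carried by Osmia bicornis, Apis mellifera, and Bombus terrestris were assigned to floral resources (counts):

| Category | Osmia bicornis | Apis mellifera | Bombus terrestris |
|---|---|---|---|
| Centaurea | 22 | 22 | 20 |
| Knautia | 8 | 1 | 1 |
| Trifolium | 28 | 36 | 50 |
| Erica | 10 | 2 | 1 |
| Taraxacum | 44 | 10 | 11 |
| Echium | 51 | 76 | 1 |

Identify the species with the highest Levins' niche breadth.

Proportions for Osmia bicornis (n=163): 22/163=0.1350, 8/163=0.0491, 28/163=0.1718, 10/163=0.0613, 44/163=0.2699, 51/163=0.3129
Proportions for Apis mellifera (n=147): 22/147=0.1497, 1/147=0.0068, 36/147=0.2449, 2/147=0.0136, 10/147=0.0680, 76/147=0.5170
Proportions for Bombus terrestris (n=84): 20/84=0.2381, 1/84=0.0119, 50/84=0.5952, 1/84=0.0119, 11/84=0.1310, 1/84=0.0119
Σp_bicoᵢ² = 0.1350² + 0.0491² + 0.1718² + 0.0613² + 0.2699² + 0.3129² = 0.018225 + 0.002411 + 0.029515 + 0.003758 + 0.072846 + 0.097906 = 0.224661
B_bico = 1 / 0.224661 = 4.4512
Σp_mellᵢ² = 0.1497² + 0.0068² + 0.2449² + 0.0136² + 0.0680² + 0.5170² = 0.022410 + 0.000046 + 0.059976 + 0.000185 + 0.004624 + 0.267289 = 0.354530
B_mell = 1 / 0.354530 = 2.8206
Σp_terrᵢ² = 0.2381² + 0.0119² + 0.5952² + 0.0119² + 0.1310² + 0.0119² = 0.056692 + 0.000142 + 0.354263 + 0.000142 + 0.017161 + 0.000142 = 0.428542
B_terr = 1 / 0.428542 = 2.3335
Highest B → broadest niche (most generalist): Osmia bicornis (B = 4.45).

Osmia bicornis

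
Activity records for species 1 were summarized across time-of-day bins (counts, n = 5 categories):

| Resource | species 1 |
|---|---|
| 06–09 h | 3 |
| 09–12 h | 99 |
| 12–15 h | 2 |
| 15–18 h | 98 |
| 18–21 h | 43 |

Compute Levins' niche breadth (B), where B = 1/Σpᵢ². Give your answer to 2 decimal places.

2.82

Proportions for species 1 (n=245): 3/245=0.0122, 99/245=0.4041, 2/245=0.0082, 98/245=0.4000, 43/245=0.1755
Σpᵢ² = 0.0122² + 0.4041² + 0.0082² + 0.4000² + 0.1755² = 0.000149 + 0.163297 + 0.000067 + 0.160000 + 0.030800 = 0.354313
B = 1 / 0.354313 = 2.8224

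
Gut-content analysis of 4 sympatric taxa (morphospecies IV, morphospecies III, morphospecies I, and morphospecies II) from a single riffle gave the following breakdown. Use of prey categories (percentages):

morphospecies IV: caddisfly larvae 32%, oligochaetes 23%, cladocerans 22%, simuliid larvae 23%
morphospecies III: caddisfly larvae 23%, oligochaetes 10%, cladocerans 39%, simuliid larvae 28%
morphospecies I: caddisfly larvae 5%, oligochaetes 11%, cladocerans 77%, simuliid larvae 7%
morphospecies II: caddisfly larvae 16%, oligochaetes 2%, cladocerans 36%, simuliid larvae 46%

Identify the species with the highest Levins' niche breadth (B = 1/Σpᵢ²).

morphospecies IV

Convert percentages to proportions (divide by 100).
Σp_IVᵢ² = 0.32² + 0.23² + 0.22² + 0.23² = 0.1024 + 0.0529 + 0.0484 + 0.0529 = 0.2566
B_IV = 1 / 0.2566 = 3.8971
Σp_IIIᵢ² = 0.23² + 0.10² + 0.39² + 0.28² = 0.0529 + 0.0100 + 0.1521 + 0.0784 = 0.2934
B_III = 1 / 0.2934 = 3.4083
Σp_Iᵢ² = 0.05² + 0.11² + 0.77² + 0.07² = 0.0025 + 0.0121 + 0.5929 + 0.0049 = 0.6124
B_I = 1 / 0.6124 = 1.6329
Σp_IIᵢ² = 0.16² + 0.02² + 0.36² + 0.46² = 0.0256 + 0.0004 + 0.1296 + 0.2116 = 0.3672
B_II = 1 / 0.3672 = 2.7233
Highest B → broadest niche (most generalist): morphospecies IV (B = 3.90).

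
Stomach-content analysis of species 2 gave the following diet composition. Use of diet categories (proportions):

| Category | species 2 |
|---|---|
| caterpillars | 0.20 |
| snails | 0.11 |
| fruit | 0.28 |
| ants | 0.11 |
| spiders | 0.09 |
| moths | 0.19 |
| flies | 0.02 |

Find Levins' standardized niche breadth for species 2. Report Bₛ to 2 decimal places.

Σpᵢ² = 0.20² + 0.11² + 0.28² + 0.11² + 0.09² + 0.19² + 0.02² = 0.0400 + 0.0121 + 0.0784 + 0.0121 + 0.0081 + 0.0361 + 0.0004 = 0.1872
B = 1 / 0.1872 = 5.3419
Bₛ = (B − 1)/(n − 1) = (5.3419 − 1)/(7 − 1) = 4.3419/6 = 0.7237

0.72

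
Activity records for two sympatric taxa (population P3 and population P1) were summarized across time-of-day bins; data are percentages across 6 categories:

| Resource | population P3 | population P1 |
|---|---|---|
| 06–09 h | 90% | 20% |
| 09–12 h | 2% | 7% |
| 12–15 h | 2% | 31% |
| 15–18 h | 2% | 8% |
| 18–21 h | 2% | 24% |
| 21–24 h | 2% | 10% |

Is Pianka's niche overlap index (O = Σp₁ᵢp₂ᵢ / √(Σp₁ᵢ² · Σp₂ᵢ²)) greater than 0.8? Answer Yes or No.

No

Convert percentages to proportions (divide by 100).
Σ p₁ᵢp₂ᵢ = 0.1800 + 0.0014 + 0.0062 + 0.0016 + 0.0048 + 0.0020 = 0.1960
Σp_1ᵢ² = 0.90² + 0.02² + 0.02² + 0.02² + 0.02² + 0.02² = 0.8100 + 0.0004 + 0.0004 + 0.0004 + 0.0004 + 0.0004 = 0.8120
Σp_2ᵢ² = 0.20² + 0.07² + 0.31² + 0.08² + 0.24² + 0.10² = 0.0400 + 0.0049 + 0.0961 + 0.0064 + 0.0576 + 0.0100 = 0.2150
O = 0.1960 / √(0.8120 × 0.2150) = 0.1960 / 0.41783 = 0.4691
O = 0.4691 < 0.8 → No.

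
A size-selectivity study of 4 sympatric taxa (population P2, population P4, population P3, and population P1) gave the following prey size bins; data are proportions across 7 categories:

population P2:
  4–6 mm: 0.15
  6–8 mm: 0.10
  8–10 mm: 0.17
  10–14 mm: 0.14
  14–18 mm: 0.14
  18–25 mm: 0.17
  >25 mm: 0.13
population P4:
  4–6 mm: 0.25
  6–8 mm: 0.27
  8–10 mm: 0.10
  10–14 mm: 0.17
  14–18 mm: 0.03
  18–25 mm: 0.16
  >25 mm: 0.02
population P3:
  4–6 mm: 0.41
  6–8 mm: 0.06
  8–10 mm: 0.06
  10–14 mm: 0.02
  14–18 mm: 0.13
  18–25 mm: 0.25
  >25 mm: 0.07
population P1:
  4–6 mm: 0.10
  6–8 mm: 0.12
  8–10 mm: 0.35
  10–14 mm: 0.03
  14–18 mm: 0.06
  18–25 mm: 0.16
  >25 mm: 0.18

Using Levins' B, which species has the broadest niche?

population P2

Σp_P2ᵢ² = 0.15² + 0.10² + 0.17² + 0.14² + 0.14² + 0.17² + 0.13² = 0.0225 + 0.0100 + 0.0289 + 0.0196 + 0.0196 + 0.0289 + 0.0169 = 0.1464
B_P2 = 1 / 0.1464 = 6.8306
Σp_P4ᵢ² = 0.25² + 0.27² + 0.10² + 0.17² + 0.03² + 0.16² + 0.02² = 0.0625 + 0.0729 + 0.0100 + 0.0289 + 0.0009 + 0.0256 + 0.0004 = 0.2012
B_P4 = 1 / 0.2012 = 4.9702
Σp_P3ᵢ² = 0.41² + 0.06² + 0.06² + 0.02² + 0.13² + 0.25² + 0.07² = 0.1681 + 0.0036 + 0.0036 + 0.0004 + 0.0169 + 0.0625 + 0.0049 = 0.2600
B_P3 = 1 / 0.2600 = 3.8462
Σp_P1ᵢ² = 0.10² + 0.12² + 0.35² + 0.03² + 0.06² + 0.16² + 0.18² = 0.0100 + 0.0144 + 0.1225 + 0.0009 + 0.0036 + 0.0256 + 0.0324 = 0.2094
B_P1 = 1 / 0.2094 = 4.7755
Highest B → broadest niche (most generalist): population P2 (B = 6.83).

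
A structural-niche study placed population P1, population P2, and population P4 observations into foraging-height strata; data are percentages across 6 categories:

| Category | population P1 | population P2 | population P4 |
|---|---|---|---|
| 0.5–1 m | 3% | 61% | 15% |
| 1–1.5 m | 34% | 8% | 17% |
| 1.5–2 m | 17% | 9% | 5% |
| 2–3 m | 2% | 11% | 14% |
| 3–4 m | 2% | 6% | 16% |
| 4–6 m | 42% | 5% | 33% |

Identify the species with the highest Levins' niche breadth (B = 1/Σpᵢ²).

Convert percentages to proportions (divide by 100).
Σp_P1ᵢ² = 0.03² + 0.34² + 0.17² + 0.02² + 0.02² + 0.42² = 0.0009 + 0.1156 + 0.0289 + 0.0004 + 0.0004 + 0.1764 = 0.3226
B_P1 = 1 / 0.3226 = 3.0998
Σp_P2ᵢ² = 0.61² + 0.08² + 0.09² + 0.11² + 0.06² + 0.05² = 0.3721 + 0.0064 + 0.0081 + 0.0121 + 0.0036 + 0.0025 = 0.4048
B_P2 = 1 / 0.4048 = 2.4704
Σp_P4ᵢ² = 0.15² + 0.17² + 0.05² + 0.14² + 0.16² + 0.33² = 0.0225 + 0.0289 + 0.0025 + 0.0196 + 0.0256 + 0.1089 = 0.2080
B_P4 = 1 / 0.2080 = 4.8077
Highest B → broadest niche (most generalist): population P4 (B = 4.81).

population P4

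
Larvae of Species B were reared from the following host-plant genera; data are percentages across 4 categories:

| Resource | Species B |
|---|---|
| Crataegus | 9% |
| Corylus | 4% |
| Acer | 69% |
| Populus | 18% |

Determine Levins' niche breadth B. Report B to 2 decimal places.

Convert percentages to proportions (divide by 100).
Σpᵢ² = 0.09² + 0.04² + 0.69² + 0.18² = 0.0081 + 0.0016 + 0.4761 + 0.0324 = 0.5182
B = 1 / 0.5182 = 1.9298

1.93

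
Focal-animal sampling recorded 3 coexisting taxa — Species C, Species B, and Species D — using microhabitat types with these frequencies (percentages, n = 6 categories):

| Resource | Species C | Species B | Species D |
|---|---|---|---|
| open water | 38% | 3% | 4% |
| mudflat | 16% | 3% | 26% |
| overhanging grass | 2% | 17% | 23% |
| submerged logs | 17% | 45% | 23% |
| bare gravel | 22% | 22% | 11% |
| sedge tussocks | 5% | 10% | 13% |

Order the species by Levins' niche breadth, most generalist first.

Convert percentages to proportions (divide by 100).
Σp_Cᵢ² = 0.38² + 0.16² + 0.02² + 0.17² + 0.22² + 0.05² = 0.1444 + 0.0256 + 0.0004 + 0.0289 + 0.0484 + 0.0025 = 0.2502
B_C = 1 / 0.2502 = 3.9968
Σp_Bᵢ² = 0.03² + 0.03² + 0.17² + 0.45² + 0.22² + 0.10² = 0.0009 + 0.0009 + 0.0289 + 0.2025 + 0.0484 + 0.0100 = 0.2916
B_B = 1 / 0.2916 = 3.4294
Σp_Dᵢ² = 0.04² + 0.26² + 0.23² + 0.23² + 0.11² + 0.13² = 0.0016 + 0.0676 + 0.0529 + 0.0529 + 0.0121 + 0.0169 = 0.2040
B_D = 1 / 0.2040 = 4.9020
Ranking by B (broadest → narrowest): Species D (4.90) > Species C (4.00) > Species B (3.43)

Species D > Species C > Species B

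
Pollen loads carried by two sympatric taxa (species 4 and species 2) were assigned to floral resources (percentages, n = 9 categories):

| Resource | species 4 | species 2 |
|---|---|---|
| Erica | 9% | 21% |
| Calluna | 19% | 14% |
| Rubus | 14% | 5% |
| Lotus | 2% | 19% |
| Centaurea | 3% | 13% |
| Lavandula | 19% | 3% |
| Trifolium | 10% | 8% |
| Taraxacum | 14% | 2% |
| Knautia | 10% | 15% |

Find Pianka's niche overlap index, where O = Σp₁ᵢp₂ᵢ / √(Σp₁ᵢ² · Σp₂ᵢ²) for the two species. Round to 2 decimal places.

0.63

Convert percentages to proportions (divide by 100).
Σ p₁ᵢp₂ᵢ = 0.0189 + 0.0266 + 0.0070 + 0.0038 + 0.0039 + 0.0057 + 0.0080 + 0.0028 + 0.0150 = 0.0917
Σp_1ᵢ² = 0.09² + 0.19² + 0.14² + 0.02² + 0.03² + 0.19² + 0.10² + 0.14² + 0.10² = 0.0081 + 0.0361 + 0.0196 + 0.0004 + 0.0009 + 0.0361 + 0.0100 + 0.0196 + 0.0100 = 0.1408
Σp_2ᵢ² = 0.21² + 0.14² + 0.05² + 0.19² + 0.13² + 0.03² + 0.08² + 0.02² + 0.15² = 0.0441 + 0.0196 + 0.0025 + 0.0361 + 0.0169 + 0.0009 + 0.0064 + 0.0004 + 0.0225 = 0.1494
O = 0.0917 / √(0.1408 × 0.1494) = 0.0917 / 0.14504 = 0.6322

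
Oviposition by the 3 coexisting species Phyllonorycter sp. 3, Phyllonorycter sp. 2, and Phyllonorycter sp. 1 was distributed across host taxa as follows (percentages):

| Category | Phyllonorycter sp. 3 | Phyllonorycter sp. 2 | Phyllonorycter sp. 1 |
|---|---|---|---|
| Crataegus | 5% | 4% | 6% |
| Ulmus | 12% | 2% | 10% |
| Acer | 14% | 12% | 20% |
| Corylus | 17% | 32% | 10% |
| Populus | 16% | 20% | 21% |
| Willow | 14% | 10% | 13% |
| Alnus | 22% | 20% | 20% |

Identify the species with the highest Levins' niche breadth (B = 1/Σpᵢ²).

Phyllonorycter sp. 3

Convert percentages to proportions (divide by 100).
Σp_3ᵢ² = 0.05² + 0.12² + 0.14² + 0.17² + 0.16² + 0.14² + 0.22² = 0.0025 + 0.0144 + 0.0196 + 0.0289 + 0.0256 + 0.0196 + 0.0484 = 0.1590
B_3 = 1 / 0.1590 = 6.2893
Σp_2ᵢ² = 0.04² + 0.02² + 0.12² + 0.32² + 0.20² + 0.10² + 0.20² = 0.0016 + 0.0004 + 0.0144 + 0.1024 + 0.0400 + 0.0100 + 0.0400 = 0.2088
B_2 = 1 / 0.2088 = 4.7893
Σp_1ᵢ² = 0.06² + 0.10² + 0.20² + 0.10² + 0.21² + 0.13² + 0.20² = 0.0036 + 0.0100 + 0.0400 + 0.0100 + 0.0441 + 0.0169 + 0.0400 = 0.1646
B_1 = 1 / 0.1646 = 6.0753
Highest B → broadest niche (most generalist): Phyllonorycter sp. 3 (B = 6.29).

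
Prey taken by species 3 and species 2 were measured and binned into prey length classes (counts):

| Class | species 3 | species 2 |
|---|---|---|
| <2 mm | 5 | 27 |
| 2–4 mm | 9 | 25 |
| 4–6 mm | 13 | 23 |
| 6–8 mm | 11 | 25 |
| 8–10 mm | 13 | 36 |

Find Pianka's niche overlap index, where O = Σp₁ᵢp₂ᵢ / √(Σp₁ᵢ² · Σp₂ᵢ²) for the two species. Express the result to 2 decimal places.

Proportions for species 3 (n=51): 5/51=0.0980, 9/51=0.1765, 13/51=0.2549, 11/51=0.2157, 13/51=0.2549
Proportions for species 2 (n=136): 27/136=0.1985, 25/136=0.1838, 23/136=0.1691, 25/136=0.1838, 36/136=0.2647
Σ p₁ᵢp₂ᵢ = 0.019453 + 0.032441 + 0.043104 + 0.039646 + 0.067472 = 0.202116
Σp_1ᵢ² = 0.0980² + 0.1765² + 0.2549² + 0.2157² + 0.2549² = 0.009604 + 0.031152 + 0.064974 + 0.046526 + 0.064974 = 0.217230
Σp_2ᵢ² = 0.1985² + 0.1838² + 0.1691² + 0.1838² + 0.2647² = 0.039402 + 0.033782 + 0.028595 + 0.033782 + 0.070066 = 0.205627
O = 0.202116 / √(0.217230 × 0.205627) = 0.202116 / 0.2113489 = 0.9563

0.96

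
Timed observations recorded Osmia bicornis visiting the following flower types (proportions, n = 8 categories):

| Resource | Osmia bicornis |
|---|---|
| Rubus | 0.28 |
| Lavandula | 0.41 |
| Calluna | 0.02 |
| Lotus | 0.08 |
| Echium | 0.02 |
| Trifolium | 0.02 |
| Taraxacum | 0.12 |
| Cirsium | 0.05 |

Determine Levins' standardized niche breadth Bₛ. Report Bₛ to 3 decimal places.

0.384

Σpᵢ² = 0.28² + 0.41² + 0.02² + 0.08² + 0.02² + 0.02² + 0.12² + 0.05² = 0.0784 + 0.1681 + 0.0004 + 0.0064 + 0.0004 + 0.0004 + 0.0144 + 0.0025 = 0.2710
B = 1 / 0.2710 = 3.69004
Bₛ = (B − 1)/(n − 1) = (3.69004 − 1)/(8 − 1) = 2.69004/7 = 0.38429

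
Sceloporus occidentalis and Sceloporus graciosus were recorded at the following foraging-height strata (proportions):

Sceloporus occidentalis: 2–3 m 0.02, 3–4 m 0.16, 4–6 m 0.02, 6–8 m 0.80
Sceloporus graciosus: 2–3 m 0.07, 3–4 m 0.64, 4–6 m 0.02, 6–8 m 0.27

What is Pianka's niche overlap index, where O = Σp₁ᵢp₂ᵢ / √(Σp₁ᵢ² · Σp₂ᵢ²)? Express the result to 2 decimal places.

0.56

Σ p₁ᵢp₂ᵢ = 0.0014 + 0.1024 + 0.0004 + 0.2160 = 0.3202
Σp_1ᵢ² = 0.02² + 0.16² + 0.02² + 0.80² = 0.0004 + 0.0256 + 0.0004 + 0.6400 = 0.6664
Σp_2ᵢ² = 0.07² + 0.64² + 0.02² + 0.27² = 0.0049 + 0.4096 + 0.0004 + 0.0729 = 0.4878
O = 0.3202 / √(0.6664 × 0.4878) = 0.3202 / 0.57015 = 0.5616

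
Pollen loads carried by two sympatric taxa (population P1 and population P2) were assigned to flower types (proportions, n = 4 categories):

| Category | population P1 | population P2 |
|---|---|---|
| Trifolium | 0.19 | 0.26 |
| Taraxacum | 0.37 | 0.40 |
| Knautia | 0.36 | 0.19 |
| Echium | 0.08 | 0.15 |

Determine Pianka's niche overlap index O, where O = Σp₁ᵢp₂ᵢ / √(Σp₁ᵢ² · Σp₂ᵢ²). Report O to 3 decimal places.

Σ p₁ᵢp₂ᵢ = 0.0494 + 0.1480 + 0.0684 + 0.0120 = 0.2778
Σp_1ᵢ² = 0.19² + 0.37² + 0.36² + 0.08² = 0.0361 + 0.1369 + 0.1296 + 0.0064 = 0.3090
Σp_2ᵢ² = 0.26² + 0.40² + 0.19² + 0.15² = 0.0676 + 0.1600 + 0.0361 + 0.0225 = 0.2862
O = 0.2778 / √(0.3090 × 0.2862) = 0.2778 / 0.297382 = 0.93415

0.934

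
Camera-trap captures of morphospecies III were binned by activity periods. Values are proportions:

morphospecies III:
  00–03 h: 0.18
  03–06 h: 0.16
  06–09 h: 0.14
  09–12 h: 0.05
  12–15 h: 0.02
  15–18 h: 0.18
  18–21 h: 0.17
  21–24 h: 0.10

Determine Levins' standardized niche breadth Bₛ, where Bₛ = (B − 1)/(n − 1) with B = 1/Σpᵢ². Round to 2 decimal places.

Σpᵢ² = 0.18² + 0.16² + 0.14² + 0.05² + 0.02² + 0.18² + 0.17² + 0.10² = 0.0324 + 0.0256 + 0.0196 + 0.0025 + 0.0004 + 0.0324 + 0.0289 + 0.0100 = 0.1518
B = 1 / 0.1518 = 6.5876
Bₛ = (B − 1)/(n − 1) = (6.5876 − 1)/(8 − 1) = 5.5876/7 = 0.7982

0.80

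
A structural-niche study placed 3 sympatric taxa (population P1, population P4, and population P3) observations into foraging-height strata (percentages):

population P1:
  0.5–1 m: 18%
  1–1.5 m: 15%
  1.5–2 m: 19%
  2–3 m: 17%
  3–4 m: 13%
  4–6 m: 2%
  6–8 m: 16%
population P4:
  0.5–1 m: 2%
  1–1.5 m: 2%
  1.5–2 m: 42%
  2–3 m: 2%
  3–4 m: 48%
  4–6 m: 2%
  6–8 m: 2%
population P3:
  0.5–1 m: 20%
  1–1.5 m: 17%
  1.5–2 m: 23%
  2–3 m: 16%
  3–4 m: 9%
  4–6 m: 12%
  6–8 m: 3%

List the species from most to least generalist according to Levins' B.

Convert percentages to proportions (divide by 100).
Σp_P1ᵢ² = 0.18² + 0.15² + 0.19² + 0.17² + 0.13² + 0.02² + 0.16² = 0.0324 + 0.0225 + 0.0361 + 0.0289 + 0.0169 + 0.0004 + 0.0256 = 0.1628
B_P1 = 1 / 0.1628 = 6.1425
Σp_P4ᵢ² = 0.02² + 0.02² + 0.42² + 0.02² + 0.48² + 0.02² + 0.02² = 0.0004 + 0.0004 + 0.1764 + 0.0004 + 0.2304 + 0.0004 + 0.0004 = 0.4088
B_P4 = 1 / 0.4088 = 2.4462
Σp_P3ᵢ² = 0.20² + 0.17² + 0.23² + 0.16² + 0.09² + 0.12² + 0.03² = 0.0400 + 0.0289 + 0.0529 + 0.0256 + 0.0081 + 0.0144 + 0.0009 = 0.1708
B_P3 = 1 / 0.1708 = 5.8548
Ranking by B (broadest → narrowest): population P1 (6.14) > population P3 (5.85) > population P4 (2.45)

population P1 > population P3 > population P4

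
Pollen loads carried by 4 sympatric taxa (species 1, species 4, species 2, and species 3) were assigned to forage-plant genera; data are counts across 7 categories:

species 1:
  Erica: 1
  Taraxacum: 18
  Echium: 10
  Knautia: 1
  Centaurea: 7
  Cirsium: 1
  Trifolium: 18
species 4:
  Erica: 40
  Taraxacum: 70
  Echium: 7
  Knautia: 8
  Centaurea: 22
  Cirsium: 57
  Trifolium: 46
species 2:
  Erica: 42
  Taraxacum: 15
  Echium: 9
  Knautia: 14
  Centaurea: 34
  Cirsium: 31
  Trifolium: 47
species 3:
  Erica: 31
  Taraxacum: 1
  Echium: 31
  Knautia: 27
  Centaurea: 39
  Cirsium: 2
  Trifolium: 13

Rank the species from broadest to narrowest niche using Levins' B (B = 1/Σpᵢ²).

Proportions for species 1 (n=56): 1/56=0.0179, 18/56=0.3214, 10/56=0.1786, 1/56=0.0179, 7/56=0.1250, 1/56=0.0179, 18/56=0.3214
Proportions for species 4 (n=250): 40/250=0.1600, 70/250=0.2800, 7/250=0.0280, 8/250=0.0320, 22/250=0.0880, 57/250=0.2280, 46/250=0.1840
Proportions for species 2 (n=192): 42/192=0.2188, 15/192=0.0781, 9/192=0.0469, 14/192=0.0729, 34/192=0.1771, 31/192=0.1615, 47/192=0.2448
Proportions for species 3 (n=144): 31/144=0.2153, 1/144=0.0069, 31/144=0.2153, 27/144=0.1875, 39/144=0.2708, 2/144=0.0139, 13/144=0.0903
Σp_1ᵢ² = 0.0179² + 0.3214² + 0.1786² + 0.0179² + 0.1250² + 0.0179² + 0.3214² = 0.000320 + 0.103298 + 0.031898 + 0.000320 + 0.015625 + 0.000320 + 0.103298 = 0.255079
B_1 = 1 / 0.255079 = 3.9204
Σp_4ᵢ² = 0.1600² + 0.2800² + 0.0280² + 0.0320² + 0.0880² + 0.2280² + 0.1840² = 0.025600 + 0.078400 + 0.000784 + 0.001024 + 0.007744 + 0.051984 + 0.033856 = 0.199392
B_4 = 1 / 0.199392 = 5.0152
Σp_2ᵢ² = 0.2188² + 0.0781² + 0.0469² + 0.0729² + 0.1771² + 0.1615² + 0.2448² = 0.047873 + 0.006100 + 0.002200 + 0.005314 + 0.031364 + 0.026082 + 0.059927 = 0.178860
B_2 = 1 / 0.178860 = 5.5910
Σp_3ᵢ² = 0.2153² + 0.0069² + 0.2153² + 0.1875² + 0.2708² + 0.0139² + 0.0903² = 0.046354 + 0.000048 + 0.046354 + 0.035156 + 0.073333 + 0.000193 + 0.008154 = 0.209592
B_3 = 1 / 0.209592 = 4.7712
Ranking by B (broadest → narrowest): species 2 (5.59) > species 4 (5.02) > species 3 (4.77) > species 1 (3.92)

species 2 > species 4 > species 3 > species 1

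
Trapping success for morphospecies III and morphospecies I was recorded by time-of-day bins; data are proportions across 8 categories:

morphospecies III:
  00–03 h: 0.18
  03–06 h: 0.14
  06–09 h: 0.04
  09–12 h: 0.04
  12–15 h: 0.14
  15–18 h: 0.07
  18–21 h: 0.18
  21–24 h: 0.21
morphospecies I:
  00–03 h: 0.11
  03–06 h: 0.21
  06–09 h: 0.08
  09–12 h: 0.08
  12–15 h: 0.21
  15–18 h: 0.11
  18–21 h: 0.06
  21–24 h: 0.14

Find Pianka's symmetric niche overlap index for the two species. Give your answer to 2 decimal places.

0.87

Σ p₁ᵢp₂ᵢ = 0.0198 + 0.0294 + 0.0032 + 0.0032 + 0.0294 + 0.0077 + 0.0108 + 0.0294 = 0.1329
Σp_1ᵢ² = 0.18² + 0.14² + 0.04² + 0.04² + 0.14² + 0.07² + 0.18² + 0.21² = 0.0324 + 0.0196 + 0.0016 + 0.0016 + 0.0196 + 0.0049 + 0.0324 + 0.0441 = 0.1562
Σp_2ᵢ² = 0.11² + 0.21² + 0.08² + 0.08² + 0.21² + 0.11² + 0.06² + 0.14² = 0.0121 + 0.0441 + 0.0064 + 0.0064 + 0.0441 + 0.0121 + 0.0036 + 0.0196 = 0.1484
O = 0.1329 / √(0.1562 × 0.1484) = 0.1329 / 0.15225 = 0.8729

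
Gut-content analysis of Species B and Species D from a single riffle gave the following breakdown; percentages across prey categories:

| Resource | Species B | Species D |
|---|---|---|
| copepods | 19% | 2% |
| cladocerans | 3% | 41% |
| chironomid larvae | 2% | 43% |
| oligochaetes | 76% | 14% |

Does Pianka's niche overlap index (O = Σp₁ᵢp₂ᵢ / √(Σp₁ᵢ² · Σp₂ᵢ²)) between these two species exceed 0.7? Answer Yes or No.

Convert percentages to proportions (divide by 100).
Σ p₁ᵢp₂ᵢ = 0.0038 + 0.0123 + 0.0086 + 0.1064 = 0.1311
Σp_1ᵢ² = 0.19² + 0.03² + 0.02² + 0.76² = 0.0361 + 0.0009 + 0.0004 + 0.5776 = 0.6150
Σp_2ᵢ² = 0.02² + 0.41² + 0.43² + 0.14² = 0.0004 + 0.1681 + 0.1849 + 0.0196 = 0.3730
O = 0.1311 / √(0.6150 × 0.3730) = 0.1311 / 0.47895 = 0.2737
O = 0.2737 < 0.7 → No.

No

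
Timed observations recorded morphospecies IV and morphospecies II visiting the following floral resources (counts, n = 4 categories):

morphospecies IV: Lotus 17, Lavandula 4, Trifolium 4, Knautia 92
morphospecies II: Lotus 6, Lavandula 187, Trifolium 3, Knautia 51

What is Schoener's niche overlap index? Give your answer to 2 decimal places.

0.28

Proportions for morphospecies IV (n=117): 17/117=0.1453, 4/117=0.0342, 4/117=0.0342, 92/117=0.7863
Proportions for morphospecies II (n=247): 6/247=0.0243, 187/247=0.7571, 3/247=0.0121, 51/247=0.2065
Σ|p₁ᵢ − p₂ᵢ| = 0.1210 + 0.7229 + 0.0221 + 0.5798 = 1.4458
D = 1 − ½ × 1.4458 = 1 − 0.72290 = 0.27710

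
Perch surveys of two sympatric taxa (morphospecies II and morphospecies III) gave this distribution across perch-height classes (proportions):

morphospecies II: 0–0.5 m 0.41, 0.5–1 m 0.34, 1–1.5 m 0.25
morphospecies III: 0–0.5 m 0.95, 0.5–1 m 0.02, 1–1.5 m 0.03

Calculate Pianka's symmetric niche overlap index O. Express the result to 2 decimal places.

Σ p₁ᵢp₂ᵢ = 0.3895 + 0.0068 + 0.0075 = 0.4038
Σp_1ᵢ² = 0.41² + 0.34² + 0.25² = 0.1681 + 0.1156 + 0.0625 = 0.3462
Σp_2ᵢ² = 0.95² + 0.02² + 0.03² = 0.9025 + 0.0004 + 0.0009 = 0.9038
O = 0.4038 / √(0.3462 × 0.9038) = 0.4038 / 0.55937 = 0.7219

0.72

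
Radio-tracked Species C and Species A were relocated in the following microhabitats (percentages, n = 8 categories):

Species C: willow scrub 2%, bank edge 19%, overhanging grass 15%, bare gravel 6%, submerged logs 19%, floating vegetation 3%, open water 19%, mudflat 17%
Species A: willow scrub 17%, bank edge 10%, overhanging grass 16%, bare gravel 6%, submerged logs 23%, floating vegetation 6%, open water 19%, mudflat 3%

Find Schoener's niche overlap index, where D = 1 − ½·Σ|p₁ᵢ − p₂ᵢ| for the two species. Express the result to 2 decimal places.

0.77

Convert percentages to proportions (divide by 100).
Σ|p₁ᵢ − p₂ᵢ| = 0.15 + 0.09 + 0.01 + 0.00 + 0.04 + 0.03 + 0.00 + 0.14 = 0.46
D = 1 − ½ × 0.46 = 1 − 0.230 = 0.7700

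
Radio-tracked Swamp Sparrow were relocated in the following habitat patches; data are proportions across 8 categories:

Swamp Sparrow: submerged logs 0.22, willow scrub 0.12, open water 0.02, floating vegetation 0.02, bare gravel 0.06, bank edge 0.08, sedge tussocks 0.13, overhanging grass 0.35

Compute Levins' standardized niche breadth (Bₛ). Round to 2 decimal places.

Σpᵢ² = 0.22² + 0.12² + 0.02² + 0.02² + 0.06² + 0.08² + 0.13² + 0.35² = 0.0484 + 0.0144 + 0.0004 + 0.0004 + 0.0036 + 0.0064 + 0.0169 + 0.1225 = 0.2130
B = 1 / 0.2130 = 4.6948
Bₛ = (B − 1)/(n − 1) = (4.6948 − 1)/(8 − 1) = 3.6948/7 = 0.5278

0.53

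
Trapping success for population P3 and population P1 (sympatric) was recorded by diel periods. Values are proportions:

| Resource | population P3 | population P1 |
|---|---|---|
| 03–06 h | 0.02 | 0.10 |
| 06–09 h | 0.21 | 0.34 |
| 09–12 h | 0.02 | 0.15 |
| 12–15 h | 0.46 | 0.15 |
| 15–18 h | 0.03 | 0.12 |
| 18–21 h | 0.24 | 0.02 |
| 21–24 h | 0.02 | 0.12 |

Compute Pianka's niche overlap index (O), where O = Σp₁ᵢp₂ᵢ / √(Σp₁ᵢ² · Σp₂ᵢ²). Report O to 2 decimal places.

0.62

Σ p₁ᵢp₂ᵢ = 0.0020 + 0.0714 + 0.0030 + 0.0690 + 0.0036 + 0.0048 + 0.0024 = 0.1562
Σp_1ᵢ² = 0.02² + 0.21² + 0.02² + 0.46² + 0.03² + 0.24² + 0.02² = 0.0004 + 0.0441 + 0.0004 + 0.2116 + 0.0009 + 0.0576 + 0.0004 = 0.3154
Σp_2ᵢ² = 0.10² + 0.34² + 0.15² + 0.15² + 0.12² + 0.02² + 0.12² = 0.0100 + 0.1156 + 0.0225 + 0.0225 + 0.0144 + 0.0004 + 0.0144 = 0.1998
O = 0.1562 / √(0.3154 × 0.1998) = 0.1562 / 0.25103 = 0.6222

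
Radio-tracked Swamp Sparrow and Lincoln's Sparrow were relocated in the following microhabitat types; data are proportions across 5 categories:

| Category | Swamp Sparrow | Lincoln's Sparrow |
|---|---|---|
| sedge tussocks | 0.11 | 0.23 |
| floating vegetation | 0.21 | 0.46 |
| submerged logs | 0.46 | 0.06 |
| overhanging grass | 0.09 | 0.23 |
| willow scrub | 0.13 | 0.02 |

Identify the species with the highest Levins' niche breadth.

Σp_Swamᵢ² = 0.11² + 0.21² + 0.46² + 0.09² + 0.13² = 0.0121 + 0.0441 + 0.2116 + 0.0081 + 0.0169 = 0.2928
B_Swam = 1 / 0.2928 = 3.4153
Σp_Lincᵢ² = 0.23² + 0.46² + 0.06² + 0.23² + 0.02² = 0.0529 + 0.2116 + 0.0036 + 0.0529 + 0.0004 = 0.3214
B_Linc = 1 / 0.3214 = 3.1114
Highest B → broadest niche (most generalist): Swamp Sparrow (B = 3.42).

Swamp Sparrow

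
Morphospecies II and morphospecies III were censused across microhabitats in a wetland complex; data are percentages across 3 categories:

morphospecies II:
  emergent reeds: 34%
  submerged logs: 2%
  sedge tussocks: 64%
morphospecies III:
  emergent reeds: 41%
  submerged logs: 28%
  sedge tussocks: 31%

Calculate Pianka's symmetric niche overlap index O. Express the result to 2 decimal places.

Convert percentages to proportions (divide by 100).
Σ p₁ᵢp₂ᵢ = 0.1394 + 0.0056 + 0.1984 = 0.3434
Σp_1ᵢ² = 0.34² + 0.02² + 0.64² = 0.1156 + 0.0004 + 0.4096 = 0.5256
Σp_2ᵢ² = 0.41² + 0.28² + 0.31² = 0.1681 + 0.0784 + 0.0961 = 0.3426
O = 0.3434 / √(0.5256 × 0.3426) = 0.3434 / 0.42435 = 0.8092

0.81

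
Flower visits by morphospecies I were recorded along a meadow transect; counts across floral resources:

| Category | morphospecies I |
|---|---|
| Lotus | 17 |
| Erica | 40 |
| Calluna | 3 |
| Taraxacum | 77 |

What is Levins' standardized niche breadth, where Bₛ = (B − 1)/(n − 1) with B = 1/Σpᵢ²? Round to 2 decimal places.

0.47

Proportions for morphospecies I (n=137): 17/137=0.1241, 40/137=0.2920, 3/137=0.0219, 77/137=0.5620
Σpᵢ² = 0.1241² + 0.2920² + 0.0219² + 0.5620² = 0.015401 + 0.085264 + 0.000480 + 0.315844 = 0.416989
B = 1 / 0.416989 = 2.3981
Bₛ = (B − 1)/(n − 1) = (2.3981 − 1)/(4 − 1) = 1.3981/3 = 0.4660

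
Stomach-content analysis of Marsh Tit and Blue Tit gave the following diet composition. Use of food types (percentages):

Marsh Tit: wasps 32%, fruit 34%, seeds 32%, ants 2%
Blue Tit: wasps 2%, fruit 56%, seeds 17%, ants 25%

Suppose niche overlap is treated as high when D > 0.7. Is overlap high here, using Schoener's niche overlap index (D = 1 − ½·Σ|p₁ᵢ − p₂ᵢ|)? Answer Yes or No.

Convert percentages to proportions (divide by 100).
Σ|p₁ᵢ − p₂ᵢ| = 0.30 + 0.22 + 0.15 + 0.23 = 0.90
D = 1 − ½ × 0.90 = 1 − 0.450 = 0.5500
D = 0.5500 < 0.7 → No.

No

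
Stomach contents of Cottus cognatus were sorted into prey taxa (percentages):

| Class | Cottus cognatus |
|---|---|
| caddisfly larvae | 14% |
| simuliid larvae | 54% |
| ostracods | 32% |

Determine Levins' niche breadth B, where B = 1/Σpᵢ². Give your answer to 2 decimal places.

2.42

Convert percentages to proportions (divide by 100).
Σpᵢ² = 0.14² + 0.54² + 0.32² = 0.0196 + 0.2916 + 0.1024 = 0.4136
B = 1 / 0.4136 = 2.4178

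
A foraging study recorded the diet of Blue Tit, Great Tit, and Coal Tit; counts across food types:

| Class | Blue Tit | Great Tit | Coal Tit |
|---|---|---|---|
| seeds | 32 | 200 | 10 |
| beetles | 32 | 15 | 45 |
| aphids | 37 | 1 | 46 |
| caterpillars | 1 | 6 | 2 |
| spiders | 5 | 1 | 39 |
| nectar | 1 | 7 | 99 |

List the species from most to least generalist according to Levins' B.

Proportions for Blue Tit (n=108): 32/108=0.2963, 32/108=0.2963, 37/108=0.3426, 1/108=0.0093, 5/108=0.0463, 1/108=0.0093
Proportions for Great Tit (n=230): 200/230=0.8696, 15/230=0.0652, 1/230=0.0043, 6/230=0.0261, 1/230=0.0043, 7/230=0.0304
Proportions for Coal Tit (n=241): 10/241=0.0415, 45/241=0.1867, 46/241=0.1909, 2/241=0.0083, 39/241=0.1618, 99/241=0.4108
Σp_Blueᵢ² = 0.2963² + 0.2963² + 0.3426² + 0.0093² + 0.0463² + 0.0093² = 0.087794 + 0.087794 + 0.117375 + 0.000086 + 0.002144 + 0.000086 = 0.295279
B_Blue = 1 / 0.295279 = 3.3866
Σp_Greaᵢ² = 0.8696² + 0.0652² + 0.0043² + 0.0261² + 0.0043² + 0.0304² = 0.756204 + 0.004251 + 0.000018 + 0.000681 + 0.000018 + 0.000924 = 0.762096
B_Grea = 1 / 0.762096 = 1.3122
Σp_Coalᵢ² = 0.0415² + 0.1867² + 0.1909² + 0.0083² + 0.1618² + 0.4108² = 0.001722 + 0.034857 + 0.036443 + 0.000069 + 0.026179 + 0.168757 = 0.268027
B_Coal = 1 / 0.268027 = 3.7310
Ranking by B (broadest → narrowest): Coal Tit (3.73) > Blue Tit (3.39) > Great Tit (1.31)

Coal Tit > Blue Tit > Great Tit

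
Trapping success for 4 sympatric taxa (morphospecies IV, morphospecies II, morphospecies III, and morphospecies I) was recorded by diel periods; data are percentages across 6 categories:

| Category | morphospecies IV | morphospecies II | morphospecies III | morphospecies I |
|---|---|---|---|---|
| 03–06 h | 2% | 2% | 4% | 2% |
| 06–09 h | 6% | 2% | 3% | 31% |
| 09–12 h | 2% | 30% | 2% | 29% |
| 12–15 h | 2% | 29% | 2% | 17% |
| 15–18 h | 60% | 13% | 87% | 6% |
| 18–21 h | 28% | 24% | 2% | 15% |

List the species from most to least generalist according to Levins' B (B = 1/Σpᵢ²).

Convert percentages to proportions (divide by 100).
Σp_IVᵢ² = 0.02² + 0.06² + 0.02² + 0.02² + 0.60² + 0.28² = 0.0004 + 0.0036 + 0.0004 + 0.0004 + 0.3600 + 0.0784 = 0.4432
B_IV = 1 / 0.4432 = 2.2563
Σp_IIᵢ² = 0.02² + 0.02² + 0.30² + 0.29² + 0.13² + 0.24² = 0.0004 + 0.0004 + 0.0900 + 0.0841 + 0.0169 + 0.0576 = 0.2494
B_II = 1 / 0.2494 = 4.0096
Σp_IIIᵢ² = 0.04² + 0.03² + 0.02² + 0.02² + 0.87² + 0.02² = 0.0016 + 0.0009 + 0.0004 + 0.0004 + 0.7569 + 0.0004 = 0.7606
B_III = 1 / 0.7606 = 1.3148
Σp_Iᵢ² = 0.02² + 0.31² + 0.29² + 0.17² + 0.06² + 0.15² = 0.0004 + 0.0961 + 0.0841 + 0.0289 + 0.0036 + 0.0225 = 0.2356
B_I = 1 / 0.2356 = 4.2445
Ranking by B (broadest → narrowest): morphospecies I (4.24) > morphospecies II (4.01) > morphospecies IV (2.26) > morphospecies III (1.31)

morphospecies I > morphospecies II > morphospecies IV > morphospecies III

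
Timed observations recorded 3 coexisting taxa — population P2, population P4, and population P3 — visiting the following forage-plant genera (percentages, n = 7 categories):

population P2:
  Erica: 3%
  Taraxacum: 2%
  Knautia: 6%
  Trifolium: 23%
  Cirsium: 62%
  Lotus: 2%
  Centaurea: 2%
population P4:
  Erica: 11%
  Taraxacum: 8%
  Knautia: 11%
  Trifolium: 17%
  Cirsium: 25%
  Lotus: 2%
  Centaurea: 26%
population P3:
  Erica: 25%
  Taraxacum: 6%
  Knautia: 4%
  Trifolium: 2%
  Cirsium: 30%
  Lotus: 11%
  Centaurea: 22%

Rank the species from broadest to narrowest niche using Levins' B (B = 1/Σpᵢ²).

Convert percentages to proportions (divide by 100).
Σp_P2ᵢ² = 0.03² + 0.02² + 0.06² + 0.23² + 0.62² + 0.02² + 0.02² = 0.0009 + 0.0004 + 0.0036 + 0.0529 + 0.3844 + 0.0004 + 0.0004 = 0.4430
B_P2 = 1 / 0.4430 = 2.2573
Σp_P4ᵢ² = 0.11² + 0.08² + 0.11² + 0.17² + 0.25² + 0.02² + 0.26² = 0.0121 + 0.0064 + 0.0121 + 0.0289 + 0.0625 + 0.0004 + 0.0676 = 0.1900
B_P4 = 1 / 0.1900 = 5.2632
Σp_P3ᵢ² = 0.25² + 0.06² + 0.04² + 0.02² + 0.30² + 0.11² + 0.22² = 0.0625 + 0.0036 + 0.0016 + 0.0004 + 0.0900 + 0.0121 + 0.0484 = 0.2186
B_P3 = 1 / 0.2186 = 4.5746
Ranking by B (broadest → narrowest): population P4 (5.26) > population P3 (4.57) > population P2 (2.26)

population P4 > population P3 > population P2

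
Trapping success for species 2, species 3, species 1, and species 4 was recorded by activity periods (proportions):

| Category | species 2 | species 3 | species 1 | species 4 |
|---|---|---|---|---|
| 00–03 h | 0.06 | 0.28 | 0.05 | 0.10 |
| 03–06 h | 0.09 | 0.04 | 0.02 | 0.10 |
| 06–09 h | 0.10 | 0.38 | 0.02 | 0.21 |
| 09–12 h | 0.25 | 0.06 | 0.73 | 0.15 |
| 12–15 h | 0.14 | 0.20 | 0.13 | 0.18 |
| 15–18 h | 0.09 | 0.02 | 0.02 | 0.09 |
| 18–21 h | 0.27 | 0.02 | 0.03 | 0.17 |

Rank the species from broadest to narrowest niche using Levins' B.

Σp_2ᵢ² = 0.06² + 0.09² + 0.10² + 0.25² + 0.14² + 0.09² + 0.27² = 0.0036 + 0.0081 + 0.0100 + 0.0625 + 0.0196 + 0.0081 + 0.0729 = 0.1848
B_2 = 1 / 0.1848 = 5.4113
Σp_3ᵢ² = 0.28² + 0.04² + 0.38² + 0.06² + 0.20² + 0.02² + 0.02² = 0.0784 + 0.0016 + 0.1444 + 0.0036 + 0.0400 + 0.0004 + 0.0004 = 0.2688
B_3 = 1 / 0.2688 = 3.7202
Σp_1ᵢ² = 0.05² + 0.02² + 0.02² + 0.73² + 0.13² + 0.02² + 0.03² = 0.0025 + 0.0004 + 0.0004 + 0.5329 + 0.0169 + 0.0004 + 0.0009 = 0.5544
B_1 = 1 / 0.5544 = 1.8038
Σp_4ᵢ² = 0.10² + 0.10² + 0.21² + 0.15² + 0.18² + 0.09² + 0.17² = 0.0100 + 0.0100 + 0.0441 + 0.0225 + 0.0324 + 0.0081 + 0.0289 = 0.1560
B_4 = 1 / 0.1560 = 6.4103
Ranking by B (broadest → narrowest): species 4 (6.41) > species 2 (5.41) > species 3 (3.72) > species 1 (1.80)

species 4 > species 2 > species 3 > species 1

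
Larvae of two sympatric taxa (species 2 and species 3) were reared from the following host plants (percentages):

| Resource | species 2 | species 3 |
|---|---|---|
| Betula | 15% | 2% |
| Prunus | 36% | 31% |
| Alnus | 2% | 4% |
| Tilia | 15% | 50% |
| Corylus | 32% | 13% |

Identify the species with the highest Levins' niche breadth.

Convert percentages to proportions (divide by 100).
Σp_2ᵢ² = 0.15² + 0.36² + 0.02² + 0.15² + 0.32² = 0.0225 + 0.1296 + 0.0004 + 0.0225 + 0.1024 = 0.2774
B_2 = 1 / 0.2774 = 3.6049
Σp_3ᵢ² = 0.02² + 0.31² + 0.04² + 0.50² + 0.13² = 0.0004 + 0.0961 + 0.0016 + 0.2500 + 0.0169 = 0.3650
B_3 = 1 / 0.3650 = 2.7397
Highest B → broadest niche (most generalist): species 2 (B = 3.60).

species 2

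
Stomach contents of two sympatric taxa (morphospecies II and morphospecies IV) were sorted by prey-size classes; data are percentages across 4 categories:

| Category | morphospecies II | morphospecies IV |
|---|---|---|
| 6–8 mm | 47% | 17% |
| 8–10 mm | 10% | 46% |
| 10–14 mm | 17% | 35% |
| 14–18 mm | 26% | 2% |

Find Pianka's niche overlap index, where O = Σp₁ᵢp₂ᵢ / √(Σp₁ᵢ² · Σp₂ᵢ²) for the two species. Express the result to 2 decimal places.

Convert percentages to proportions (divide by 100).
Σ p₁ᵢp₂ᵢ = 0.0799 + 0.0460 + 0.0595 + 0.0052 = 0.1906
Σp_1ᵢ² = 0.47² + 0.10² + 0.17² + 0.26² = 0.2209 + 0.0100 + 0.0289 + 0.0676 = 0.3274
Σp_2ᵢ² = 0.17² + 0.46² + 0.35² + 0.02² = 0.0289 + 0.2116 + 0.1225 + 0.0004 = 0.3634
O = 0.1906 / √(0.3274 × 0.3634) = 0.1906 / 0.34493 = 0.5526

0.55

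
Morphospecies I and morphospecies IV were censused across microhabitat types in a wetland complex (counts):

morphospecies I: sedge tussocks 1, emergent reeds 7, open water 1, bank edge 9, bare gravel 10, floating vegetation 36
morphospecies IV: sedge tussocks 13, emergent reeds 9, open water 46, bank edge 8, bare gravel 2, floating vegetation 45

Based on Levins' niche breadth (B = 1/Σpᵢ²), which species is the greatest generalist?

morphospecies IV

Proportions for morphospecies I (n=64): 1/64=0.0156, 7/64=0.1094, 1/64=0.0156, 9/64=0.1406, 10/64=0.1563, 36/64=0.5625
Proportions for morphospecies IV (n=123): 13/123=0.1057, 9/123=0.0732, 46/123=0.3740, 8/123=0.0650, 2/123=0.0163, 45/123=0.3659
Σp_Iᵢ² = 0.0156² + 0.1094² + 0.0156² + 0.1406² + 0.1563² + 0.5625² = 0.000243 + 0.011968 + 0.000243 + 0.019768 + 0.024430 + 0.316406 = 0.373058
B_I = 1 / 0.373058 = 2.6805
Σp_IVᵢ² = 0.1057² + 0.0732² + 0.3740² + 0.0650² + 0.0163² + 0.3659² = 0.011172 + 0.005358 + 0.139876 + 0.004225 + 0.000266 + 0.133883 = 0.294780
B_IV = 1 / 0.294780 = 3.3924
Highest B → broadest niche (most generalist): morphospecies IV (B = 3.39).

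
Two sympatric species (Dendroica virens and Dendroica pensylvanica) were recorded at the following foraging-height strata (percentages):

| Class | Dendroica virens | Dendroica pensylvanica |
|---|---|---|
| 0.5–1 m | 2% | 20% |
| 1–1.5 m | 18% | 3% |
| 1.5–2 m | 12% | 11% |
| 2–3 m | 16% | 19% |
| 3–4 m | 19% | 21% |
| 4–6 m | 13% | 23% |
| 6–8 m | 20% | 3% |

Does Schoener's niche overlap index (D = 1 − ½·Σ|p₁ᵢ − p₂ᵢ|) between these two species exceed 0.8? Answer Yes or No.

No

Convert percentages to proportions (divide by 100).
Σ|p₁ᵢ − p₂ᵢ| = 0.18 + 0.15 + 0.01 + 0.03 + 0.02 + 0.10 + 0.17 = 0.66
D = 1 − ½ × 0.66 = 1 − 0.330 = 0.6700
D = 0.6700 < 0.8 → No.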